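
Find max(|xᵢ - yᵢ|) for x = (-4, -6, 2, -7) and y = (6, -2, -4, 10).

max(|x_i - y_i|) = max(|-4 - 6|, |-6 - (-2)|, |2 - (-4)|, |-7 - 10|) = max(10, 4, 6, 17) = 17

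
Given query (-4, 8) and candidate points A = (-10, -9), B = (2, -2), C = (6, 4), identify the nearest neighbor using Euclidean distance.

Distances: d(A) ≈ 18.0278, d(B) ≈ 11.6619, d(C) ≈ 10.7703. Nearest: C = (6, 4) with distance 10.7703.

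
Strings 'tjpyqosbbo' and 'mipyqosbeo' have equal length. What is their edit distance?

Let D[i][j] be the edit distance between the first i characters of 'tjpyqosbbo' and the first j characters of 'mipyqosbeo', with D[i][0] = i, D[0][j] = j, and D[i][j] = D[i-1][j-1] if the characters match, else 1 + min(D[i-1][j], D[i][j-1], D[i-1][j-1]). Filling the table (rows: prefixes of 'tjpyqosbbo', columns: prefixes of 'mipyqosbeo'):
     ε  m  i  p  y  q  o  s  b  e  o
  ε  0  1  2  3  4  5  6  7  8  9 10
  t  1  1  2  3  4  5  6  7  8  9 10
  j  2  2  2  3  4  5  6  7  8  9 10
  p  3  3  3  2  3  4  5  6  7  8  9
  y  4  4  4  3  2  3  4  5  6  7  8
  q  5  5  5  4  3  2  3  4  5  6  7
  o  6  6  6  5  4  3  2  3  4  5  6
  s  7  7  7  6  5  4  3  2  3  4  5
  b  8  8  8  7  6  5  4  3  2  3  4
  b  9  9  9  8  7  6  5  4  3  3  4
  o 10 10 10  9  8  7  6  5  4  4  3
The bottom-right entry gives D[10][10] = 3, so no sequence of fewer than 3 edits works. Backtracking through the table gives one optimal edit sequence (3 edits):
  tjpyqosbbo → mjpyqosbbo (sub t→m @1)
  mjpyqosbbo → mipyqosbbo (sub j→i @2)
  mipyqosbbo → mipyqosbeo (sub b→e @9)
Edit distance = 3.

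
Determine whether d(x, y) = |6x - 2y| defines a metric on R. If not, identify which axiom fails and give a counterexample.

No. d fails symmetry: d(7, 5) = |6·7 - 2·5| = |32| = 32, but d(5, 7) = |6·5 - 2·7| = |16| = 16. Since 32 ≠ 16, d(x,y) ≠ d(y,x) in general.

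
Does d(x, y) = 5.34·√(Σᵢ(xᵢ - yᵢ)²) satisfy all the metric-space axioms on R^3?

Yes. The L2 (Euclidean) norm induces a metric on R^3, and multiplying a metric by a positive constant 5.34 > 0 preserves all four axioms: non-negativity (5.34·||x-y|| ≥ 0), identity (5.34·||x-y|| = 0 ⟺ ||x-y|| = 0 ⟺ x = y), symmetry (||x-y|| = ||y-x||), and the triangle inequality (5.34·||x-z|| ≤ 5.34·||x-y|| + 5.34·||y-z||). So d is a metric.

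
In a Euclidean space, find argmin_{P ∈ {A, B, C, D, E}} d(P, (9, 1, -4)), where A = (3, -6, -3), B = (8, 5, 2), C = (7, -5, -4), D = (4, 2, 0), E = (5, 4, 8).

Distances: d(A) ≈ 9.2736, d(B) ≈ 7.2801, d(C) ≈ 6.3246, d(D) ≈ 6.4807, d(E) = 13. Nearest: C = (7, -5, -4) with distance 6.3246.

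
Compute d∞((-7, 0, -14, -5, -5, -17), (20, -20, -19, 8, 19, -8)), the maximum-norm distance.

max(|x_i - y_i|) = max(|-7 - 20|, |0 - (-20)|, |-14 - (-19)|, |-5 - 8|, |-5 - 19|, |-17 - (-8)|) = max(27, 20, 5, 13, 24, 9) = 27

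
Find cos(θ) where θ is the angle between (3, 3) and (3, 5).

With u = (3, 3), v = (3, 5):
u·v = 3·3 + 3·5 = 9 + 15 = 24.
|u| = √(3² + 3²) = √18, |v| = √(3² + 5²) = √34, so |u||v| = √(18·34) = √612.
cos θ = (u·v)/(|u||v|) = 24/√612 ≈ 0.9701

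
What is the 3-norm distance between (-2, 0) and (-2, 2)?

(Σ|x_i - y_i|^3)^(1/3) = (|-2 - (-2)|^3 + |0 - 2|^3)^(1/3)
= (0^3 + 2^3)^(1/3) = (0 + 8)^(1/3) = (8)^(1/3) = 2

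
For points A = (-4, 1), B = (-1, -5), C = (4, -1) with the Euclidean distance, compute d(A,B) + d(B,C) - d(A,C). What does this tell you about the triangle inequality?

d(A,B) = √(3² + 6²) = √45 ≈ 6.7082, d(B,C) = √(5² + 4²) = √41 ≈ 6.4031, d(A,C) = √(8² + 2²) = √68 ≈ 8.2462.
d(A,B) + d(B,C) - d(A,C) = 6.7082 + 6.4031 - 8.2462 = 13.1113 - 8.2462 = 4.8651 (to 4 decimal places). This is ≥ 0, so the triangle inequality holds for these points.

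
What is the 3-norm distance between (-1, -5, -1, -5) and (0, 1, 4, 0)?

(Σ|x_i - y_i|^3)^(1/3) = (|-1 - 0|^3 + |-5 - 1|^3 + |-1 - 4|^3 + |-5 - 0|^3)^(1/3)
= (1^3 + 6^3 + 5^3 + 5^3)^(1/3) = (1 + 216 + 125 + 125)^(1/3) = (467)^(1/3) ≈ 7.7584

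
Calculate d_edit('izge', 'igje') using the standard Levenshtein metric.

Let D[i][j] be the edit distance between the first i characters of 'izge' and the first j characters of 'igje', with D[i][0] = i, D[0][j] = j, and D[i][j] = D[i-1][j-1] if the characters match, else 1 + min(D[i-1][j], D[i][j-1], D[i-1][j-1]). Filling the table (rows: prefixes of 'izge', columns: prefixes of 'igje'):
     ε  i  g  j  e
  ε  0  1  2  3  4
  i  1  0  1  2  3
  z  2  1  1  2  3
  g  3  2  1  2  3
  e  4  3  2  2  2
The bottom-right entry gives D[4][4] = 2, so no sequence of fewer than 2 edits works. Backtracking through the table gives one optimal edit sequence (2 edits):
  izge → igge (sub z→g @2)
  igge → igje (sub g→j @3)
Edit distance = 2.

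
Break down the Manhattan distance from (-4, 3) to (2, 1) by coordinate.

Σ|x_i - y_i| = |-4 - 2| + |3 - 1| = 6 + 2 = 8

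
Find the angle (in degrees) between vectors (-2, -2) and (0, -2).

With u = (-2, -2), v = (0, -2):
u·v = (-2)·0 + (-2)·(-2) = 0 + 4 = 4.
|u| = √((-2)² + (-2)²) = √8, |v| = √(0² + (-2)²) = √4, so |u||v| = √(8·4) = √32.
cos θ = (u·v)/(|u||v|) = 4/√32 ≈ 0.707107
θ = arccos(0.707107) ≈ 45°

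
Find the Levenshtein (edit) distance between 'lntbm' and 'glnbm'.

Let D[i][j] be the edit distance between the first i characters of 'lntbm' and the first j characters of 'glnbm', with D[i][0] = i, D[0][j] = j, and D[i][j] = D[i-1][j-1] if the characters match, else 1 + min(D[i-1][j], D[i][j-1], D[i-1][j-1]). Filling the table (rows: prefixes of 'lntbm', columns: prefixes of 'glnbm'):
     ε  g  l  n  b  m
  ε  0  1  2  3  4  5
  l  1  1  1  2  3  4
  n  2  2  2  1  2  3
  t  3  3  3  2  2  3
  b  4  4  4  3  2  3
  m  5  5  5  4  3  2
The bottom-right entry gives D[5][5] = 2, so no sequence of fewer than 2 edits works. Backtracking through the table gives one optimal edit sequence (2 edits):
  lntbm → glntbm (ins g @1)
  glntbm → glnbm (del t @4)
Edit distance = 2.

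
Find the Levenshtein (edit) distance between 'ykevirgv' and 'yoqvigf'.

Let D[i][j] be the edit distance between the first i characters of 'ykevirgv' and the first j characters of 'yoqvigf', with D[i][0] = i, D[0][j] = j, and D[i][j] = D[i-1][j-1] if the characters match, else 1 + min(D[i-1][j], D[i][j-1], D[i-1][j-1]). Filling the table (rows: prefixes of 'ykevirgv', columns: prefixes of 'yoqvigf'):
     ε  y  o  q  v  i  g  f
  ε  0  1  2  3  4  5  6  7
  y  1  0  1  2  3  4  5  6
  k  2  1  1  2  3  4  5  6
  e  3  2  2  2  3  4  5  6
  v  4  3  3  3  2  3  4  5
  i  5  4  4  4  3  2  3  4
  r  6  5  5  5  4  3  3  4
  g  7  6  6  6  5  4  3  4
  v  8  7  7  7  6  5  4  4
The bottom-right entry gives D[8][7] = 4, so no sequence of fewer than 4 edits works. Backtracking through the table gives one optimal edit sequence (4 edits):
  ykevirgv → yoevirgv (sub k→o @2)
  yoevirgv → yoqvirgv (sub e→q @3)
  yoqvirgv → yoqvigv (del r @6)
  yoqvigv → yoqvigf (sub v→f @7)
Edit distance = 4.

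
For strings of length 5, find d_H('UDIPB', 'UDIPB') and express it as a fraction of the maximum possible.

Differing positions: none. Hamming distance = 0. The maximum possible Hamming distance for length-5 strings is 5, so d_H/5 = 0/5 = 0.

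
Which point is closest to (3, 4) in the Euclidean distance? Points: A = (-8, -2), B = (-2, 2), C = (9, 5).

Distances: d(A) ≈ 12.53, d(B) ≈ 5.3852, d(C) ≈ 6.0828. Nearest: B = (-2, 2) with distance 5.3852.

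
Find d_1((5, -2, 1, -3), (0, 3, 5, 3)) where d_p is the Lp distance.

Σ|x_i - y_i| = |5 - 0| + |-2 - 3| + |1 - 5| + |-3 - 3| = 5 + 5 + 4 + 6 = 20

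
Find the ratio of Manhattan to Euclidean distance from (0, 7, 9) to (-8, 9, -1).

L1 = |0 - (-8)| + |7 - 9| + |9 - (-1)| = 8 + 2 + 10 = 20
L2 = √(8² + 2² + 10²) = √168 ≈ 12.9615
L1 ≥ L2 always (equality iff movement is along one axis); L1 > L2 here.
Ratio L1/L2 = 20/√168 ≈ 1.543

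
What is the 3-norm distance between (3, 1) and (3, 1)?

(Σ|x_i - y_i|^3)^(1/3) = (|3 - 3|^3 + |1 - 1|^3)^(1/3)
= (0^3 + 0^3)^(1/3) = (0 + 0)^(1/3) = (0)^(1/3) = 0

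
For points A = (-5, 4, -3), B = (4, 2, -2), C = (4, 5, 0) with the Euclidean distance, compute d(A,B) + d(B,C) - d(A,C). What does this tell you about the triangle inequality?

d(A,B) = √(9² + 2² + 1²) = √86 ≈ 9.2736, d(B,C) = √(0² + 3² + 2²) = √13 ≈ 3.6056, d(A,C) = √(9² + 1² + 3²) = √91 ≈ 9.5394.
d(A,B) + d(B,C) - d(A,C) = 9.2736 + 3.6056 - 9.5394 = 12.8792 - 9.5394 = 3.3398 (to 4 decimal places). This is ≥ 0, so the triangle inequality holds for these points.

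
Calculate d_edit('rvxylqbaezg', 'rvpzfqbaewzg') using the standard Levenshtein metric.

Let D[i][j] be the edit distance between the first i characters of 'rvxylqbaezg' and the first j characters of 'rvpzfqbaewzg', with D[i][0] = i, D[0][j] = j, and D[i][j] = D[i-1][j-1] if the characters match, else 1 + min(D[i-1][j], D[i][j-1], D[i-1][j-1]). Filling the table (rows: prefixes of 'rvxylqbaezg', columns: prefixes of 'rvpzfqbaewzg'):
     ε  r  v  p  z  f  q  b  a  e  w  z  g
  ε  0  1  2  3  4  5  6  7  8  9 10 11 12
  r  1  0  1  2  3  4  5  6  7  8  9 10 11
  v  2  1  0  1  2  3  4  5  6  7  8  9 10
  x  3  2  1  1  2  3  4  5  6  7  8  9 10
  y  4  3  2  2  2  3  4  5  6  7  8  9 10
  l  5  4  3  3  3  3  4  5  6  7  8  9 10
  q  6  5  4  4  4  4  3  4  5  6  7  8  9
  b  7  6  5  5  5  5  4  3  4  5  6  7  8
  a  8  7  6  6  6  6  5  4  3  4  5  6  7
  e  9  8  7  7  7  7  6  5  4  3  4  5  6
  z 10  9  8  8  7  8  7  6  5  4  4  4  5
  g 11 10  9  9  8  8  8  7  6  5  5  5  4
The bottom-right entry gives D[11][12] = 4, so no sequence of fewer than 4 edits works. Backtracking through the table gives one optimal edit sequence (4 edits):
  rvxylqbaezg → rvpylqbaezg (sub x→p @3)
  rvpylqbaezg → rvpzlqbaezg (sub y→z @4)
  rvpzlqbaezg → rvpzfqbaezg (sub l→f @5)
  rvpzfqbaezg → rvpzfqbaewzg (ins w @10)
Edit distance = 4.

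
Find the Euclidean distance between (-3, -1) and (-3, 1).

√(Σ(x_i - y_i)²) = √((-3 - (-3))² + (-1 - 1)²)
= √(0² + (-2)²) = √(0 + 4) = √4 = 2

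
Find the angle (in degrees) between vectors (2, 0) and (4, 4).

With u = (2, 0), v = (4, 4):
u·v = 2·4 + 0·4 = 8 + 0 = 8.
|u| = √(2² + 0²) = √4, |v| = √(4² + 4²) = √32, so |u||v| = √(4·32) = √128.
cos θ = (u·v)/(|u||v|) = 8/√128 ≈ 0.707107
θ = arccos(0.707107) ≈ 45°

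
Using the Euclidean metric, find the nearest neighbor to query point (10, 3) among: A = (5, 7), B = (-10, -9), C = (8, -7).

Distances: d(A) ≈ 6.4031, d(B) ≈ 23.3238, d(C) ≈ 10.198. Nearest: A = (5, 7) with distance 6.4031.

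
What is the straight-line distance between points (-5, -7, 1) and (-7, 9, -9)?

√(Σ(x_i - y_i)²) = √((-5 - (-7))² + (-7 - 9)² + (1 - (-9))²)
= √(2² + (-16)² + 10²) = √(4 + 256 + 100) = √360 ≈ 18.9737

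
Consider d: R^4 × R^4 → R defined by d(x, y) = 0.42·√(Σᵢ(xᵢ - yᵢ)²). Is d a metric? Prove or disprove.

Yes. The L2 (Euclidean) norm induces a metric on R^4, and multiplying a metric by a positive constant 0.42 > 0 preserves all four axioms: non-negativity (0.42·||x-y|| ≥ 0), identity (0.42·||x-y|| = 0 ⟺ ||x-y|| = 0 ⟺ x = y), symmetry (||x-y|| = ||y-x||), and the triangle inequality (0.42·||x-z|| ≤ 0.42·||x-y|| + 0.42·||y-z||). So d is a metric.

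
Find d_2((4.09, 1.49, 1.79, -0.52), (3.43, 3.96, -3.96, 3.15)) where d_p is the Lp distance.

(Σ|x_i - y_i|^2)^(1/2) = (|4.09 - 3.43|^2 + |1.49 - 3.96|^2 + |1.79 - (-3.96)|^2 + |-0.52 - 3.15|^2)^(1/2)
= (0.66^2 + 2.47^2 + 5.75^2 + 3.67^2)^(1/2) = (0.4356 + 6.1009 + 33.0625 + 13.4689)^(1/2) = (53.0679)^(1/2) ≈ 7.2848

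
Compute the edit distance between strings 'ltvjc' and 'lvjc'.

Let D[i][j] be the edit distance between the first i characters of 'ltvjc' and the first j characters of 'lvjc', with D[i][0] = i, D[0][j] = j, and D[i][j] = D[i-1][j-1] if the characters match, else 1 + min(D[i-1][j], D[i][j-1], D[i-1][j-1]). Filling the table (rows: prefixes of 'ltvjc', columns: prefixes of 'lvjc'):
     ε  l  v  j  c
  ε  0  1  2  3  4
  l  1  0  1  2  3
  t  2  1  1  2  3
  v  3  2  1  2  3
  j  4  3  2  1  2
  c  5  4  3  2  1
The bottom-right entry gives D[5][4] = 1, so no sequence of fewer than 1 edit works. Backtracking through the table gives one optimal edit sequence (1 edit):
  ltvjc → lvjc (del t @2)
Edit distance = 1.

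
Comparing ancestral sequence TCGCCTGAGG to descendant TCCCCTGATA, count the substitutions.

Differing positions: 3, 9, 10. Hamming distance = 3.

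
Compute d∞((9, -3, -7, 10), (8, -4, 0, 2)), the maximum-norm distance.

max(|x_i - y_i|) = max(|9 - 8|, |-3 - (-4)|, |-7 - 0|, |10 - 2|) = max(1, 1, 7, 8) = 8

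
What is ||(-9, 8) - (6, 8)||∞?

max(|x_i - y_i|) = max(|-9 - 6|, |8 - 8|) = max(15, 0) = 15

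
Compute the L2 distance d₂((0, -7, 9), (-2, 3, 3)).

√(Σ(x_i - y_i)²) = √((0 - (-2))² + (-7 - 3)² + (9 - 3)²)
= √(2² + (-10)² + 6²) = √(4 + 100 + 36) = √140 ≈ 11.8322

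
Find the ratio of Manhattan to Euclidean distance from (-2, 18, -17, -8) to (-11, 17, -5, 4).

L1 = |-2 - (-11)| + |18 - 17| + |-17 - (-5)| + |-8 - 4| = 9 + 1 + 12 + 12 = 34
L2 = √(9² + 1² + 12² + 12²) = √370 ≈ 19.2354
L1 ≥ L2 always (equality iff movement is along one axis); L1 > L2 here.
Ratio L1/L2 = 34/√370 ≈ 1.7676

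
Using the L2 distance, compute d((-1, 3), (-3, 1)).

(Σ|x_i - y_i|^2)^(1/2) = (|-1 - (-3)|^2 + |3 - 1|^2)^(1/2)
= (2^2 + 2^2)^(1/2) = (4 + 4)^(1/2) = (8)^(1/2) ≈ 2.8284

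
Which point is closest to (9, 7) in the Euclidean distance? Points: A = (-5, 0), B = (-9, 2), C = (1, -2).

Distances: d(A) ≈ 15.6525, d(B) ≈ 18.6815, d(C) ≈ 12.0416. Nearest: C = (1, -2) with distance 12.0416.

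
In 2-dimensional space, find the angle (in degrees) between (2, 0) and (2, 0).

With u = (2, 0), v = (2, 0):
u·v = 2·2 + 0·0 = 4 + 0 = 4.
|u| = √(2² + 0²) = √4, |v| = √(2² + 0²) = √4, so |u||v| = √(4·4) = √16 = 4.
cos θ = (u·v)/(|u||v|) = 4/4 = 1 (the vectors are parallel, pointing the same way)
θ = arccos(1) = 0°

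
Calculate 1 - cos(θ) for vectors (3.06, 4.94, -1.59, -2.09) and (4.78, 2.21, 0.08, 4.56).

With u = (3.06, 4.94, -1.59, -2.09), v = (4.78, 2.21, 0.08, 4.56):
u·v = 3.06·4.78 + 4.94·2.21 + (-1.59)·0.08 + (-2.09)·4.56 = 14.6268 + 10.9174 + (-0.1272) + (-9.5304) = 15.8866.
|u| = √(3.06² + 4.94² + (-1.59)² + (-2.09)²) = √(9.3636 + 24.4036 + 2.5281 + 4.3681) = √40.6634, |v| = √(4.78² + 2.21² + 0.08² + 4.56²) = √(22.8484 + 4.8841 + 0.0064 + 20.7936) = √48.5325.
cos θ = (u·v)/(|u||v|) = 15.8866/(√40.6634·√48.5325) ≈ 0.3576
Cosine distance = 1 - cos θ ≈ 1 - 0.3576 = 0.6424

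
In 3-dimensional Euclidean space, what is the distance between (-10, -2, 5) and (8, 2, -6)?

√(Σ(x_i - y_i)²) = √((-10 - 8)² + (-2 - 2)² + (5 - (-6))²)
= √((-18)² + (-4)² + 11²) = √(324 + 16 + 121) = √461 ≈ 21.4709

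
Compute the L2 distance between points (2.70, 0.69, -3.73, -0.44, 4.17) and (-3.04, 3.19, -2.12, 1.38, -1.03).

(Σ|x_i - y_i|^2)^(1/2) = (|2.7 - (-3.04)|^2 + |0.69 - 3.19|^2 + |-3.73 - (-2.12)|^2 + |-0.44 - 1.38|^2 + |4.17 - (-1.03)|^2)^(1/2)
= (5.74^2 + 2.5^2 + 1.61^2 + 1.82^2 + 5.2^2)^(1/2) = (32.9476 + 6.25 + 2.5921 + 3.3124 + 27.04)^(1/2) = (72.1421)^(1/2) ≈ 8.4937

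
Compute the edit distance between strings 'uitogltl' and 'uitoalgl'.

Let D[i][j] be the edit distance between the first i characters of 'uitogltl' and the first j characters of 'uitoalgl', with D[i][0] = i, D[0][j] = j, and D[i][j] = D[i-1][j-1] if the characters match, else 1 + min(D[i-1][j], D[i][j-1], D[i-1][j-1]). Filling the table (rows: prefixes of 'uitogltl', columns: prefixes of 'uitoalgl'):
     ε  u  i  t  o  a  l  g  l
  ε  0  1  2  3  4  5  6  7  8
  u  1  0  1  2  3  4  5  6  7
  i  2  1  0  1  2  3  4  5  6
  t  3  2  1  0  1  2  3  4  5
  o  4  3  2  1  0  1  2  3  4
  g  5  4  3  2  1  1  2  2  3
  l  6  5  4  3  2  2  1  2  2
  t  7  6  5  4  3  3  2  2  3
  l  8  7  6  5  4  4  3  3  2
The bottom-right entry gives D[8][8] = 2, so no sequence of fewer than 2 edits works. Backtracking through the table gives one optimal edit sequence (2 edits):
  uitogltl → uitoaltl (sub g→a @5)
  uitoaltl → uitoalgl (sub t→g @7)
Edit distance = 2.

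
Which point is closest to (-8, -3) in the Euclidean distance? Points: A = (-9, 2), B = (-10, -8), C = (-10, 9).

Distances: d(A) ≈ 5.099, d(B) ≈ 5.3852, d(C) ≈ 12.1655. Nearest: A = (-9, 2) with distance 5.099.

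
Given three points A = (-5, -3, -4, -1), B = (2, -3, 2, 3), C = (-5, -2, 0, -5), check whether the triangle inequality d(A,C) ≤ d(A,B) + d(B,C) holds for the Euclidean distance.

d(A,B) = √(7² + 0² + 6² + 4²) = √101 ≈ 10.0499, d(B,C) = √(7² + 1² + 2² + 8²) = √118 ≈ 10.8628, d(A,C) = √(0² + 1² + 4² + 4²) = √33 ≈ 5.7446.
d(A,C) ≈ 5.7446 ≤ 10.0499 + 10.8628 = 20.9127. Triangle inequality is satisfied.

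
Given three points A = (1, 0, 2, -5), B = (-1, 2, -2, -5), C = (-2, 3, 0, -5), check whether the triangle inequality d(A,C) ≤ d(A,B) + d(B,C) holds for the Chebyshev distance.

d(A,B) = max(2, 2, 4, 0) = 4, d(B,C) = max(1, 1, 2, 0) = 2, d(A,C) = max(3, 3, 2, 0) = 3.
d(A,C) = 3 ≤ 4 + 2 = 6. Triangle inequality is satisfied.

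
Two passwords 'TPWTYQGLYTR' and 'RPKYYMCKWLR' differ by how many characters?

Differing positions: 1, 3, 4, 6, 7, 8, 9, 10. Hamming distance = 8.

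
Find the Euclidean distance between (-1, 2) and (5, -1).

√(Σ(x_i - y_i)²) = √((-1 - 5)² + (2 - (-1))²)
= √((-6)² + 3²) = √(36 + 9) = √45 ≈ 6.7082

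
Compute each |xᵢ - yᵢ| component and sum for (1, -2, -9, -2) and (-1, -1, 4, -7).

Σ|x_i - y_i| = |1 - (-1)| + |-2 - (-1)| + |-9 - 4| + |-2 - (-7)| = 2 + 1 + 13 + 5 = 21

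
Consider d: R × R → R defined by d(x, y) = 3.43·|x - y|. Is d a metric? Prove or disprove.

Yes. Since |x - y| is a metric on R and 3.43 > 0, the positive scalar multiple 3.43·|x - y| is also a metric: scaling by a positive constant preserves non-negativity, identity (d=0 ⟺ |x-y|=0 ⟺ x=y), symmetry, and the triangle inequality.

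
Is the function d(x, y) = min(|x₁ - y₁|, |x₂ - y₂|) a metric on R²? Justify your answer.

No. d fails identity of indiscernibles: take x = (-3, 0) and y = (-3, 6). Then d(x,y) = min(|-3 - (-3)|, |0 - 6|) = min(0, 6) = 0, yet x ≠ y.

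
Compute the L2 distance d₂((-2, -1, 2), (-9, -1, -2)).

√(Σ(x_i - y_i)²) = √((-2 - (-9))² + (-1 - (-1))² + (2 - (-2))²)
= √(7² + 0² + 4²) = √(49 + 0 + 16) = √65 ≈ 8.0623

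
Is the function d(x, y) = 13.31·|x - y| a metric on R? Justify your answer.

Yes. Since |x - y| is a metric on R and 13.31 > 0, the positive scalar multiple 13.31·|x - y| is also a metric: scaling by a positive constant preserves non-negativity, identity (d=0 ⟺ |x-y|=0 ⟺ x=y), symmetry, and the triangle inequality.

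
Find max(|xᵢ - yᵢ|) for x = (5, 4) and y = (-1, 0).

max(|x_i - y_i|) = max(|5 - (-1)|, |4 - 0|) = max(6, 4) = 6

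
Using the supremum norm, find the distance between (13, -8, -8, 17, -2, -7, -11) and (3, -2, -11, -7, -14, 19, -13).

max(|x_i - y_i|) = max(|13 - 3|, |-8 - (-2)|, |-8 - (-11)|, |17 - (-7)|, |-2 - (-14)|, |-7 - 19|, |-11 - (-13)|) = max(10, 6, 3, 24, 12, 26, 2) = 26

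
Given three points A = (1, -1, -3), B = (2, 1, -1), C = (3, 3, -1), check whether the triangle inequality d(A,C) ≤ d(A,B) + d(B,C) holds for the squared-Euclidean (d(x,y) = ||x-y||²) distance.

d(A,B) = 1² + 2² + 2² = 9, d(B,C) = 1² + 2² + 0² = 5, d(A,C) = 2² + 4² + 2² = 24.
d(A,C) = 24 > 9 + 5 = 14. Triangle inequality is VIOLATED. (Squared-Euclidean is not a metric — this is a counterexample.)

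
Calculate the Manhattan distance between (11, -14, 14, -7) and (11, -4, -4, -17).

Σ|x_i - y_i| = |11 - 11| + |-14 - (-4)| + |14 - (-4)| + |-7 - (-17)| = 0 + 10 + 18 + 10 = 38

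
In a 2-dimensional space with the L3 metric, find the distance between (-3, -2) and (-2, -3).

(Σ|x_i - y_i|^3)^(1/3) = (|-3 - (-2)|^3 + |-2 - (-3)|^3)^(1/3)
= (1^3 + 1^3)^(1/3) = (1 + 1)^(1/3) = (2)^(1/3) ≈ 1.2599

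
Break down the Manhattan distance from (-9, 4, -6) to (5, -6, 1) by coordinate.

Σ|x_i - y_i| = |-9 - 5| + |4 - (-6)| + |-6 - 1| = 14 + 10 + 7 = 31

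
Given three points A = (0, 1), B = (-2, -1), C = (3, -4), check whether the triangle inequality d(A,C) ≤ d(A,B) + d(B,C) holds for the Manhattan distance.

d(A,B) = 2 + 2 = 4, d(B,C) = 5 + 3 = 8, d(A,C) = 3 + 5 = 8.
d(A,C) = 8 ≤ 4 + 8 = 12. Triangle inequality is satisfied.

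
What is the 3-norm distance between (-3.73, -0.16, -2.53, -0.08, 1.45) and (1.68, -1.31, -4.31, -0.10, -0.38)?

(Σ|x_i - y_i|^3)^(1/3) = (|-3.73 - 1.68|^3 + |-0.16 - (-1.31)|^3 + |-2.53 - (-4.31)|^3 + |-0.08 - (-0.1)|^3 + |1.45 - (-0.38)|^3)^(1/3)
= (5.41^3 + 1.15^3 + 1.78^3 + 0.02^3 + 1.83^3)^(1/3) ≈ (158.3404 + 1.5209 + 5.6398 + 0 + 6.1285)^(1/3) = (171.6296)^(1/3) ≈ 5.5573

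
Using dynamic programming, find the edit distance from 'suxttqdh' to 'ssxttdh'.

Let D[i][j] be the edit distance between the first i characters of 'suxttqdh' and the first j characters of 'ssxttdh', with D[i][0] = i, D[0][j] = j, and D[i][j] = D[i-1][j-1] if the characters match, else 1 + min(D[i-1][j], D[i][j-1], D[i-1][j-1]). Filling the table (rows: prefixes of 'suxttqdh', columns: prefixes of 'ssxttdh'):
     ε  s  s  x  t  t  d  h
  ε  0  1  2  3  4  5  6  7
  s  1  0  1  2  3  4  5  6
  u  2  1  1  2  3  4  5  6
  x  3  2  2  1  2  3  4  5
  t  4  3  3  2  1  2  3  4
  t  5  4  4  3  2  1  2  3
  q  6  5  5  4  3  2  2  3
  d  7  6  6  5  4  3  2  3
  h  8  7  7  6  5  4  3  2
The bottom-right entry gives D[8][7] = 2, so no sequence of fewer than 2 edits works. Backtracking through the table gives one optimal edit sequence (2 edits):
  suxttqdh → ssxttqdh (sub u→s @2)
  ssxttqdh → ssxttdh (del q @6)
Edit distance = 2.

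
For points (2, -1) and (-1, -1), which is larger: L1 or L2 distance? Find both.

L1 = |2 - (-1)| + |-1 - (-1)| = 3 + 0 = 3
L2 = √(3² + 0²) = √9 = 3
L1 ≥ L2 always (equality iff movement is along one axis); L1 = L2 here (movement is along a single axis).
Ratio L1/L2 = 3/3 = 1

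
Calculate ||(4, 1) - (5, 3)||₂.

√(Σ(x_i - y_i)²) = √((4 - 5)² + (1 - 3)²)
= √((-1)² + (-2)²) = √(1 + 4) = √5 ≈ 2.2361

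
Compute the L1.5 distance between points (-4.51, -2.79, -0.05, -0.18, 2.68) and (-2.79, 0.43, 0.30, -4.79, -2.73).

(Σ|x_i - y_i|^1.5)^(1/1.5) = (|-4.51 - (-2.79)|^1.5 + |-2.79 - 0.43|^1.5 + |-0.05 - 0.3|^1.5 + |-0.18 - (-4.79)|^1.5 + |2.68 - (-2.73)|^1.5)^(1/1.5)
= (1.72^1.5 + 3.22^1.5 + 0.35^1.5 + 4.61^1.5 + 5.41^1.5)^(1/1.5) ≈ (2.2558 + 5.7781 + 0.2071 + 9.8981 + 12.5833)^(1/1.5) = (30.7224)^(1/1.5) ≈ 9.8093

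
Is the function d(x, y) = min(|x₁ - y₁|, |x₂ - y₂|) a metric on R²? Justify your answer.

No. d fails identity of indiscernibles: take x = (-4, 0) and y = (-4, 5). Then d(x,y) = min(|-4 - (-4)|, |0 - 5|) = min(0, 5) = 0, yet x ≠ y.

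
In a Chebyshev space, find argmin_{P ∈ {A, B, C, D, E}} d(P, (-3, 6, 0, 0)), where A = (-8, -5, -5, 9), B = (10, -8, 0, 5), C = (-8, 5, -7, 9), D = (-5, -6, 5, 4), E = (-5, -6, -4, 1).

Distances: d(A) = 11, d(B) = 14, d(C) = 9, d(D) = 12, d(E) = 12. Nearest: C = (-8, 5, -7, 9) with distance 9.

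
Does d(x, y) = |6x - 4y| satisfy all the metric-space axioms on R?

No. d fails symmetry: d(7, 5) = |6·7 - 4·5| = |22| = 22, but d(5, 7) = |6·5 - 4·7| = |2| = 2. Since 22 ≠ 2, d(x,y) ≠ d(y,x) in general.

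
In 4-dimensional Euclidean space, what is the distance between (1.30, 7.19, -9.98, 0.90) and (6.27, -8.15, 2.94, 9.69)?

√(Σ(x_i - y_i)²) = √((1.3 - 6.27)² + (7.19 - (-8.15))² + (-9.98 - 2.94)² + (0.9 - 9.69)²)
= √((-4.97)² + 15.34² + (-12.92)² + (-8.79)²) = √(24.7009 + 235.3156 + 166.9264 + 77.2641) = √504.207 ≈ 22.4546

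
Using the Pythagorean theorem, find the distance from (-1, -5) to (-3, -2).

√(Σ(x_i - y_i)²) = √((-1 - (-3))² + (-5 - (-2))²)
= √(2² + (-3)²) = √(4 + 9) = √13 ≈ 3.6056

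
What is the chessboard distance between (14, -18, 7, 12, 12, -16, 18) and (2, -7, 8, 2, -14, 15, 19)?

max(|x_i - y_i|) = max(|14 - 2|, |-18 - (-7)|, |7 - 8|, |12 - 2|, |12 - (-14)|, |-16 - 15|, |18 - 19|) = max(12, 11, 1, 10, 26, 31, 1) = 31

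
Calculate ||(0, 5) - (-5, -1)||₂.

√(Σ(x_i - y_i)²) = √((0 - (-5))² + (5 - (-1))²)
= √(5² + 6²) = √(25 + 36) = √61 ≈ 7.8102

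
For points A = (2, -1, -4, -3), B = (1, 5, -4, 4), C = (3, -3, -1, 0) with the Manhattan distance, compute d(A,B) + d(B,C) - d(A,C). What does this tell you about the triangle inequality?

d(A,B) = 1 + 6 + 0 + 7 = 14, d(B,C) = 2 + 8 + 3 + 4 = 17, d(A,C) = 1 + 2 + 3 + 3 = 9.
d(A,B) + d(B,C) - d(A,C) = 14 + 17 - 9 = 31 - 9 = 22. This is ≥ 0, so the triangle inequality holds for these points.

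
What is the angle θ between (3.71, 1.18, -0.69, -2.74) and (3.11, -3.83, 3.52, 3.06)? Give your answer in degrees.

With u = (3.71, 1.18, -0.69, -2.74), v = (3.11, -3.83, 3.52, 3.06):
u·v = 3.71·3.11 + 1.18·(-3.83) + (-0.69)·3.52 + (-2.74)·3.06 = 11.5381 + (-4.5194) + (-2.4288) + (-8.3844) = -3.7945.
|u| = √(3.71² + 1.18² + (-0.69)² + (-2.74)²) = √(13.7641 + 1.3924 + 0.4761 + 7.5076) = √23.1402, |v| = √(3.11² + (-3.83)² + 3.52² + 3.06²) = √(9.6721 + 14.6689 + 12.3904 + 9.3636) = √46.095.
cos θ = (u·v)/(|u||v|) = -3.7945/(√23.1402·√46.095) ≈ -0.116183
θ = arccos(-0.116183) ≈ 96.67°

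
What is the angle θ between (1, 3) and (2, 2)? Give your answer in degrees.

With u = (1, 3), v = (2, 2):
u·v = 1·2 + 3·2 = 2 + 6 = 8.
|u| = √(1² + 3²) = √10, |v| = √(2² + 2²) = √8, so |u||v| = √(10·8) = √80.
cos θ = (u·v)/(|u||v|) = 8/√80 ≈ 0.894427
θ = arccos(0.894427) ≈ 26.57°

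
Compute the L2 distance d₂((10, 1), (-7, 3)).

√(Σ(x_i - y_i)²) = √((10 - (-7))² + (1 - 3)²)
= √(17² + (-2)²) = √(289 + 4) = √293 ≈ 17.1172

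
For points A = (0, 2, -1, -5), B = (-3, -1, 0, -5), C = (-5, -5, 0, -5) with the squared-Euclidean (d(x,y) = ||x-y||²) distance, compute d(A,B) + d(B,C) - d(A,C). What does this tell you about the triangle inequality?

d(A,B) = 3² + 3² + 1² + 0² = 19, d(B,C) = 2² + 4² + 0² + 0² = 20, d(A,C) = 5² + 7² + 1² + 0² = 75.
d(A,B) + d(B,C) - d(A,C) = 19 + 20 - 75 = 39 - 75 = -36. This is < 0, so the triangle inequality FAILS for these points (squared-Euclidean is not a metric).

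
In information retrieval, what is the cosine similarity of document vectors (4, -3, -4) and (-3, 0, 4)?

With u = (4, -3, -4), v = (-3, 0, 4):
u·v = 4·(-3) + (-3)·0 + (-4)·4 = (-12) + 0 + (-16) = -28.
|u| = √(4² + (-3)² + (-4)²) = √41, |v| = √((-3)² + 0² + 4²) = √25, so |u||v| = √(41·25) = √1025.
cos θ = (u·v)/(|u||v|) = -28/√1025 ≈ -0.8746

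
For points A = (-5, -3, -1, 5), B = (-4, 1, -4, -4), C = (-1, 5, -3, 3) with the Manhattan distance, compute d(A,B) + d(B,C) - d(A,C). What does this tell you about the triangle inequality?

d(A,B) = 1 + 4 + 3 + 9 = 17, d(B,C) = 3 + 4 + 1 + 7 = 15, d(A,C) = 4 + 8 + 2 + 2 = 16.
d(A,B) + d(B,C) - d(A,C) = 17 + 15 - 16 = 32 - 16 = 16. This is ≥ 0, so the triangle inequality holds for these points.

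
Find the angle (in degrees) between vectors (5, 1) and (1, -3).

With u = (5, 1), v = (1, -3):
u·v = 5·1 + 1·(-3) = 5 + (-3) = 2.
|u| = √(5² + 1²) = √26, |v| = √(1² + (-3)²) = √10, so |u||v| = √(26·10) = √260.
cos θ = (u·v)/(|u||v|) = 2/√260 ≈ 0.124035
θ = arccos(0.124035) ≈ 82.87°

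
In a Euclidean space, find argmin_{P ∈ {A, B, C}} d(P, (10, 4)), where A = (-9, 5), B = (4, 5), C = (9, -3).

Distances: d(A) ≈ 19.0263, d(B) ≈ 6.0828, d(C) ≈ 7.0711. Nearest: B = (4, 5) with distance 6.0828.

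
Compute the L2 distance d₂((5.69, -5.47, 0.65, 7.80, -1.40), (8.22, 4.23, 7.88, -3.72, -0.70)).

√(Σ(x_i - y_i)²) = √((5.69 - 8.22)² + (-5.47 - 4.23)² + (0.65 - 7.88)² + (7.8 - (-3.72))² + (-1.4 - (-0.7))²)
= √((-2.53)² + (-9.7)² + (-7.23)² + 11.52² + (-0.7)²) = √(6.4009 + 94.09 + 52.2729 + 132.7104 + 0.49) = √285.9642 ≈ 16.9105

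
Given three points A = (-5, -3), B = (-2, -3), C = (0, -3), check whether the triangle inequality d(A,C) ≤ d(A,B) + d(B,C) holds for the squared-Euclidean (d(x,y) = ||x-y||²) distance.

d(A,B) = 3² + 0² = 9, d(B,C) = 2² + 0² = 4, d(A,C) = 5² + 0² = 25.
d(A,C) = 25 > 9 + 4 = 13. Triangle inequality is VIOLATED. (Squared-Euclidean is not a metric — this is a counterexample.)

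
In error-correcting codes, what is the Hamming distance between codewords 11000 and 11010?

Differing positions: 4. Hamming distance = 1.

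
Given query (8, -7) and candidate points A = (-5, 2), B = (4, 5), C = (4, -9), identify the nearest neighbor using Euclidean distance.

Distances: d(A) ≈ 15.8114, d(B) ≈ 12.6491, d(C) ≈ 4.4721. Nearest: C = (4, -9) with distance 4.4721.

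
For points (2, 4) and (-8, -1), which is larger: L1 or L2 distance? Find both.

L1 = |2 - (-8)| + |4 - (-1)| = 10 + 5 = 15
L2 = √(10² + 5²) = √125 ≈ 11.1803
L1 ≥ L2 always (equality iff movement is along one axis); L1 > L2 here.
Ratio L1/L2 = 15/√125 ≈ 1.3416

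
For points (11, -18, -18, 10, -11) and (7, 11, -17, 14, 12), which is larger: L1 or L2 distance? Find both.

L1 = |11 - 7| + |-18 - 11| + |-18 - (-17)| + |10 - 14| + |-11 - 12| = 4 + 29 + 1 + 4 + 23 = 61
L2 = √(4² + 29² + 1² + 4² + 23²) = √1403 ≈ 37.4566
L1 ≥ L2 always (equality iff movement is along one axis); L1 > L2 here.
Ratio L1/L2 = 61/√1403 ≈ 1.6285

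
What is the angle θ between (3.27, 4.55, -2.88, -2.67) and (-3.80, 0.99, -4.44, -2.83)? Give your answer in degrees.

With u = (3.27, 4.55, -2.88, -2.67), v = (-3.80, 0.99, -4.44, -2.83):
u·v = 3.27·(-3.8) + 4.55·0.99 + (-2.88)·(-4.44) + (-2.67)·(-2.83) = (-12.426) + 4.5045 + 12.7872 + 7.5561 = 12.4218.
|u| = √(3.27² + 4.55² + (-2.88)² + (-2.67)²) = √(10.6929 + 20.7025 + 8.2944 + 7.1289) = √46.8187, |v| = √((-3.8)² + 0.99² + (-4.44)² + (-2.83)²) = √(14.44 + 0.9801 + 19.7136 + 8.0089) = √43.1426.
cos θ = (u·v)/(|u||v|) = 12.4218/(√46.8187·√43.1426) ≈ 0.27639
θ = arccos(0.27639) ≈ 73.96°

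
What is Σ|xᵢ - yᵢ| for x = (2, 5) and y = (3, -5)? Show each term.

Σ|x_i - y_i| = |2 - 3| + |5 - (-5)| = 1 + 10 = 11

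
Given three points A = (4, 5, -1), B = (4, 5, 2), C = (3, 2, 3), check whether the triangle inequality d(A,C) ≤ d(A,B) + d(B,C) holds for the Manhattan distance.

d(A,B) = 0 + 0 + 3 = 3, d(B,C) = 1 + 3 + 1 = 5, d(A,C) = 1 + 3 + 4 = 8.
d(A,C) = 8 ≤ 3 + 5 = 8. Triangle inequality is satisfied.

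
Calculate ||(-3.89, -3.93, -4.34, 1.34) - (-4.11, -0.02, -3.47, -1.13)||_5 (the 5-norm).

(Σ|x_i - y_i|^5)^(1/5) = (|-3.89 - (-4.11)|^5 + |-3.93 - (-0.02)|^5 + |-4.34 - (-3.47)|^5 + |1.34 - (-1.13)|^5)^(1/5)
= (0.22^5 + 3.91^5 + 0.87^5 + 2.47^5)^(1/5) ≈ (0.0005 + 913.8687 + 0.4984 + 91.9358)^(1/5) = (1006.3034)^(1/5) ≈ 3.9861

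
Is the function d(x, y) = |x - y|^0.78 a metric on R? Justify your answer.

Yes. With 0 < p = 0.78 ≤ 1, d(x,y) = |x-y|^0.78 is a metric on R. Non-negativity and symmetry are immediate; |x-y|^0.78 = 0 ⟺ |x-y| = 0 ⟺ x = y. For the triangle inequality, the function t ↦ t^0.78 is subadditive on [0,∞) when p ≤ 1, so |x-z|^0.78 ≤ (|x-y| + |y-z|)^0.78 ≤ |x-y|^0.78 + |y-z|^0.78.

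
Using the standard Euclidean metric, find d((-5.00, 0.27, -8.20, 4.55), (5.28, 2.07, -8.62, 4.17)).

√(Σ(x_i - y_i)²) = √((-5 - 5.28)² + (0.27 - 2.07)² + (-8.2 - (-8.62))² + (4.55 - 4.17)²)
= √((-10.28)² + (-1.8)² + 0.42² + 0.38²) = √(105.6784 + 3.24 + 0.1764 + 0.1444) = √109.2392 ≈ 10.4518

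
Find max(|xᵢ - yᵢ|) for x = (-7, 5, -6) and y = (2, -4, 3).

max(|x_i - y_i|) = max(|-7 - 2|, |5 - (-4)|, |-6 - 3|) = max(9, 9, 9) = 9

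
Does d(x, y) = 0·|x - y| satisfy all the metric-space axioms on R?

No. With c = 0, d(x,y) = 0 for all x, y. This fails identity of indiscernibles: d(4, 6) = 0 but 4 ≠ 6.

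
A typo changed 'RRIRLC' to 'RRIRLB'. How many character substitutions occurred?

Differing positions: 6. Hamming distance = 1.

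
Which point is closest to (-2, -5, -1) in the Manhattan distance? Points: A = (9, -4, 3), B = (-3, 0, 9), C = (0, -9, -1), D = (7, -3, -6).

Distances: d(A) = 16, d(B) = 16, d(C) = 6, d(D) = 16. Nearest: C = (0, -9, -1) with distance 6.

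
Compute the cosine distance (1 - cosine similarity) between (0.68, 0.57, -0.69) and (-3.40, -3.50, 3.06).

With u = (0.68, 0.57, -0.69), v = (-3.40, -3.50, 3.06):
u·v = 0.68·(-3.4) + 0.57·(-3.5) + (-0.69)·3.06 = (-2.312) + (-1.995) + (-2.1114) = -6.4184.
|u| = √(0.68² + 0.57² + (-0.69)²) = √(0.4624 + 0.3249 + 0.4761) = √1.2634, |v| = √((-3.4)² + (-3.5)² + 3.06²) = √(11.56 + 12.25 + 9.3636) = √33.1736.
cos θ = (u·v)/(|u||v|) = -6.4184/(√1.2634·√33.1736) ≈ -0.9914
Cosine distance = 1 - cos θ ≈ 1 - (-0.9914) = 1.9914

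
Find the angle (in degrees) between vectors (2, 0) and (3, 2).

With u = (2, 0), v = (3, 2):
u·v = 2·3 + 0·2 = 6 + 0 = 6.
|u| = √(2² + 0²) = √4, |v| = √(3² + 2²) = √13, so |u||v| = √(4·13) = √52.
cos θ = (u·v)/(|u||v|) = 6/√52 ≈ 0.83205
θ = arccos(0.83205) ≈ 33.69°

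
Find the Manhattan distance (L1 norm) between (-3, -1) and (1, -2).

Σ|x_i - y_i| = |-3 - 1| + |-1 - (-2)| = 4 + 1 = 5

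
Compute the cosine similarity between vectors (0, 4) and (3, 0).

With u = (0, 4), v = (3, 0):
u·v = 0·3 + 4·0 = 0 + 0 = 0.
|u| = √(0² + 4²) = √16, |v| = √(3² + 0²) = √9, so |u||v| = √(16·9) = √144 = 12.
cos θ = (u·v)/(|u||v|) = 0/12 = 0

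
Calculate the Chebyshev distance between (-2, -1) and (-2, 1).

max(|x_i - y_i|) = max(|-2 - (-2)|, |-1 - 1|) = max(0, 2) = 2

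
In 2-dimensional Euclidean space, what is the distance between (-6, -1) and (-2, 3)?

√(Σ(x_i - y_i)²) = √((-6 - (-2))² + (-1 - 3)²)
= √((-4)² + (-4)²) = √(16 + 16) = √32 ≈ 5.6569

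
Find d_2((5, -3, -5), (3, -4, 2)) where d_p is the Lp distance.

(Σ|x_i - y_i|^2)^(1/2) = (|5 - 3|^2 + |-3 - (-4)|^2 + |-5 - 2|^2)^(1/2)
= (2^2 + 1^2 + 7^2)^(1/2) = (4 + 1 + 49)^(1/2) = (54)^(1/2) ≈ 7.3485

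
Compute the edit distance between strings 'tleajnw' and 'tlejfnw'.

Let D[i][j] be the edit distance between the first i characters of 'tleajnw' and the first j characters of 'tlejfnw', with D[i][0] = i, D[0][j] = j, and D[i][j] = D[i-1][j-1] if the characters match, else 1 + min(D[i-1][j], D[i][j-1], D[i-1][j-1]). Filling the table (rows: prefixes of 'tleajnw', columns: prefixes of 'tlejfnw'):
     ε  t  l  e  j  f  n  w
  ε  0  1  2  3  4  5  6  7
  t  1  0  1  2  3  4  5  6
  l  2  1  0  1  2  3  4  5
  e  3  2  1  0  1  2  3  4
  a  4  3  2  1  1  2  3  4
  j  5  4  3  2  1  2  3  4
  n  6  5  4  3  2  2  2  3
  w  7  6  5  4  3  3  3  2
The bottom-right entry gives D[7][7] = 2, so no sequence of fewer than 2 edits works. Backtracking through the table gives one optimal edit sequence (2 edits):
  tleajnw → tlejjnw (sub a→j @4)
  tlejjnw → tlejfnw (sub j→f @5)
Edit distance = 2.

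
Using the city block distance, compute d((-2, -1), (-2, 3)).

Σ|x_i - y_i| = |-2 - (-2)| + |-1 - 3| = 0 + 4 = 4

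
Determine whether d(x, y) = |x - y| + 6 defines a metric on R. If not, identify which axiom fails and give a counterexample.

No. d fails identity of indiscernibles (specifically d(x,x) = 0): d(6, 6) = |6 - 6| + 6 = 0 + 6 = 6 ≠ 0.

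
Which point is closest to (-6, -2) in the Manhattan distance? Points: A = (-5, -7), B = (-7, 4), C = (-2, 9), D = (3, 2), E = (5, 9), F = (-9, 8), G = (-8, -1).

Distances: d(A) = 6, d(B) = 7, d(C) = 15, d(D) = 13, d(E) = 22, d(F) = 13, d(G) = 3. Nearest: G = (-8, -1) with distance 3.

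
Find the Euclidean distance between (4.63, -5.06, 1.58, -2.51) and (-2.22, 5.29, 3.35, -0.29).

√(Σ(x_i - y_i)²) = √((4.63 - (-2.22))² + (-5.06 - 5.29)² + (1.58 - 3.35)² + (-2.51 - (-0.29))²)
= √(6.85² + (-10.35)² + (-1.77)² + (-2.22)²) = √(46.9225 + 107.1225 + 3.1329 + 4.9284) = √162.1063 ≈ 12.7321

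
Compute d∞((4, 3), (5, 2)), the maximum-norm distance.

max(|x_i - y_i|) = max(|4 - 5|, |3 - 2|) = max(1, 1) = 1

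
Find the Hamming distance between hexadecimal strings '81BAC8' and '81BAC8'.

Differing positions: none. Hamming distance = 0.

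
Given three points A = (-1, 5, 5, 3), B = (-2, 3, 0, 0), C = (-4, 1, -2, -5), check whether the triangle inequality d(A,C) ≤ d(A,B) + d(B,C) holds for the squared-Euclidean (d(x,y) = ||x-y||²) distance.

d(A,B) = 1² + 2² + 5² + 3² = 39, d(B,C) = 2² + 2² + 2² + 5² = 37, d(A,C) = 3² + 4² + 7² + 8² = 138.
d(A,C) = 138 > 39 + 37 = 76. Triangle inequality is VIOLATED. (Squared-Euclidean is not a metric — this is a counterexample.)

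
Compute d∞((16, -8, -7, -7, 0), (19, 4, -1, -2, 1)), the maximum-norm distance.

max(|x_i - y_i|) = max(|16 - 19|, |-8 - 4|, |-7 - (-1)|, |-7 - (-2)|, |0 - 1|) = max(3, 12, 6, 5, 1) = 12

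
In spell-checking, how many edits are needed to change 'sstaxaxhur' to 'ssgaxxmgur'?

Let D[i][j] be the edit distance between the first i characters of 'sstaxaxhur' and the first j characters of 'ssgaxxmgur', with D[i][0] = i, D[0][j] = j, and D[i][j] = D[i-1][j-1] if the characters match, else 1 + min(D[i-1][j], D[i][j-1], D[i-1][j-1]). Filling the table (rows: prefixes of 'sstaxaxhur', columns: prefixes of 'ssgaxxmgur'):
     ε  s  s  g  a  x  x  m  g  u  r
  ε  0  1  2  3  4  5  6  7  8  9 10
  s  1  0  1  2  3  4  5  6  7  8  9
  s  2  1  0  1  2  3  4  5  6  7  8
  t  3  2  1  1  2  3  4  5  6  7  8
  a  4  3  2  2  1  2  3  4  5  6  7
  x  5  4  3  3  2  1  2  3  4  5  6
  a  6  5  4  4  3  2  2  3  4  5  6
  x  7  6  5  5  4  3  2  3  4  5  6
  h  8  7  6  6  5  4  3  3  4  5  6
  u  9  8  7  7  6  5  4  4  4  4  5
  r 10  9  8  8  7  6  5  5  5  5  4
The bottom-right entry gives D[10][10] = 4, so no sequence of fewer than 4 edits works. Backtracking through the table gives one optimal edit sequence (4 edits):
  sstaxaxhur → ssgaxaxhur (sub t→g @3)
  ssgaxaxhur → ssgaxxxhur (sub a→x @6)
  ssgaxxxhur → ssgaxxmhur (sub x→m @7)
  ssgaxxmhur → ssgaxxmgur (sub h→g @8)
Edit distance = 4.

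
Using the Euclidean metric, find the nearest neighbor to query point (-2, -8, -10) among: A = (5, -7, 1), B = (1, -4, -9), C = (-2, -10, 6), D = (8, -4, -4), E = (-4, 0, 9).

Distances: d(A) ≈ 13.0767, d(B) ≈ 5.099, d(C) ≈ 16.1245, d(D) ≈ 12.3288, d(E) ≈ 20.7123. Nearest: B = (1, -4, -9) with distance 5.099.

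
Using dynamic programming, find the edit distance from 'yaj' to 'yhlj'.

Let D[i][j] be the edit distance between the first i characters of 'yaj' and the first j characters of 'yhlj', with D[i][0] = i, D[0][j] = j, and D[i][j] = D[i-1][j-1] if the characters match, else 1 + min(D[i-1][j], D[i][j-1], D[i-1][j-1]). Filling the table (rows: prefixes of 'yaj', columns: prefixes of 'yhlj'):
     ε  y  h  l  j
  ε  0  1  2  3  4
  y  1  0  1  2  3
  a  2  1  1  2  3
  j  3  2  2  2  2
The bottom-right entry gives D[3][4] = 2, so no sequence of fewer than 2 edits works. Backtracking through the table gives one optimal edit sequence (2 edits):
  yaj → yhaj (ins h @2)
  yhaj → yhlj (sub a→l @3)
Edit distance = 2.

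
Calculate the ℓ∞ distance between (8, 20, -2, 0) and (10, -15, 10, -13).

max(|x_i - y_i|) = max(|8 - 10|, |20 - (-15)|, |-2 - 10|, |0 - (-13)|) = max(2, 35, 12, 13) = 35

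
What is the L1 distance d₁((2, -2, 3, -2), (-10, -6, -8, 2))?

Σ|x_i - y_i| = |2 - (-10)| + |-2 - (-6)| + |3 - (-8)| + |-2 - 2| = 12 + 4 + 11 + 4 = 31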